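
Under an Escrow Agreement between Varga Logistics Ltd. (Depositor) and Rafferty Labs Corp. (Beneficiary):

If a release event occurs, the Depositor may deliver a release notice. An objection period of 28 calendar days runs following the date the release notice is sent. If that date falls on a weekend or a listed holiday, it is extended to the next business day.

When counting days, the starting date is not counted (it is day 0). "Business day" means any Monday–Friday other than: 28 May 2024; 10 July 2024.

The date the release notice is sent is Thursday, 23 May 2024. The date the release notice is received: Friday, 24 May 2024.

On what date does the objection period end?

The last day of the objection period: 28 calendar days after 23 May 2024 is 20 June 2024. 20 June 2024 is a Thursday and is not a listed holiday, so no roll-forward applies.

20 June 2024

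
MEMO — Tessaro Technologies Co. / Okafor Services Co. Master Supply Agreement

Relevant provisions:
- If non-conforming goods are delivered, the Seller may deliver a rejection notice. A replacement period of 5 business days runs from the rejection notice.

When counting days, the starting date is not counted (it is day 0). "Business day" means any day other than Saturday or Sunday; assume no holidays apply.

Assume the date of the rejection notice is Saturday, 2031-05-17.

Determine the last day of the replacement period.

From Saturday, 2031-05-17, 5 business days (May 19, May 20, May 21, May 22, May 23, skipping weekends) brings us to Friday, 2031-05-23, which is the last day of the replacement period.

2031-05-23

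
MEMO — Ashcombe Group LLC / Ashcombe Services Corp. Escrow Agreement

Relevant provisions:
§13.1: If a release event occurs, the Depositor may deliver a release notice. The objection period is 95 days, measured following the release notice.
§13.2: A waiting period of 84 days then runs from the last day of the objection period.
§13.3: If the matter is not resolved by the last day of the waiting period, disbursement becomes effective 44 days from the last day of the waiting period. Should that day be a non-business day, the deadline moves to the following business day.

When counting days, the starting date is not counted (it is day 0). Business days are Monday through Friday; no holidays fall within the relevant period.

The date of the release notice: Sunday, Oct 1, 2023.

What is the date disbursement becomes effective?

The last day of the objection period: Oct 1, 2023 + 95 days = Jan 4, 2024.
The last day of the waiting period: Jan 4, 2024 + 84 days = Mar 28, 2024.
The date disbursement becomes effective: 44 calendar days after Mar 28, 2024 is May 11, 2024. That falls on a Saturday, so it rolls to the next business day, Monday, May 13, 2024.

May 13, 2024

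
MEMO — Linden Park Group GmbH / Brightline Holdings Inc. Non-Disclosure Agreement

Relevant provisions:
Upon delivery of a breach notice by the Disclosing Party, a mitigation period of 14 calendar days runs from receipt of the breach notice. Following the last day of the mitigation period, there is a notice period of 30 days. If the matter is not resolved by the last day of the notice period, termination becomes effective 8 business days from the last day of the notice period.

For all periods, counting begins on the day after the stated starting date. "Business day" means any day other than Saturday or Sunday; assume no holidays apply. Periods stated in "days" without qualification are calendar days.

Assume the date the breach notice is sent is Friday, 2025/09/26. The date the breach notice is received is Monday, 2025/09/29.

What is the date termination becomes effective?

2025/11/24

Adding 14 calendar days to 2025/09/29 gives 2025/10/13, which is the last day of the mitigation period.
Adding 30 calendar days to 2025/10/13 gives 2025/11/12, which is the last day of the notice period.
The date termination becomes effective: counting 8 business days from Wednesday, 2025/11/12 (Nov 13, Nov 14, Nov 17, Nov 18, Nov 19, Nov 20, Nov 21, Nov 24, skipping weekends) reaches Monday, 2025/11/24.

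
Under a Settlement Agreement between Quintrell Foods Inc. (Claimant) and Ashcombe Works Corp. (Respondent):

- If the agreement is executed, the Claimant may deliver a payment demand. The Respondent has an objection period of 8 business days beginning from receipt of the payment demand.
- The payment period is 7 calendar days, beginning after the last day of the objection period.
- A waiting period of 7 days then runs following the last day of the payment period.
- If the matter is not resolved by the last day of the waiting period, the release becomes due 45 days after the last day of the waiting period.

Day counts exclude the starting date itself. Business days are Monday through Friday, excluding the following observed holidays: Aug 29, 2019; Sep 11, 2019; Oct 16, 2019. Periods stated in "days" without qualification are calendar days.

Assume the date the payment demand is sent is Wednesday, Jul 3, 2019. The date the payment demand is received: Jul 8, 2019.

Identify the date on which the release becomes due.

From Monday, Jul 8, 2019, 8 business days (Jul 9, Jul 10, Jul 11, Jul 12, Jul 15, Jul 16, Jul 17, Jul 18, skipping weekends) brings us to Thursday, Jul 18, 2019, which is the last day of the objection period.
The last day of the payment period: Jul 18, 2019 + 7 days = Jul 25, 2019.
The last day of the waiting period: Jul 25, 2019 + 7 days = Aug 1, 2019.
The date on which the release becomes due: Aug 1, 2019 + 45 days = Sep 15, 2019.

Sep 15, 2019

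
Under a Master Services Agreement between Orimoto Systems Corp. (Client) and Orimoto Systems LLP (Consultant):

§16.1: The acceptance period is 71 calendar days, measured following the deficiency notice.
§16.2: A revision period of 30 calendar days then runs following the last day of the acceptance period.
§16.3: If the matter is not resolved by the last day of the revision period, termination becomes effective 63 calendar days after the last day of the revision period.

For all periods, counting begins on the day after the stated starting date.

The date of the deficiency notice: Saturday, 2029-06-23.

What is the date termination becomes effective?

2029-12-04

The last day of the acceptance period: 71 calendar days after 2029-06-23 is 2029-09-02.
The last day of the revision period: 2029-09-02 + 30 days = 2029-10-02.
Adding 63 calendar days to 2029-10-02 gives 2029-12-04, which is the date termination becomes effective.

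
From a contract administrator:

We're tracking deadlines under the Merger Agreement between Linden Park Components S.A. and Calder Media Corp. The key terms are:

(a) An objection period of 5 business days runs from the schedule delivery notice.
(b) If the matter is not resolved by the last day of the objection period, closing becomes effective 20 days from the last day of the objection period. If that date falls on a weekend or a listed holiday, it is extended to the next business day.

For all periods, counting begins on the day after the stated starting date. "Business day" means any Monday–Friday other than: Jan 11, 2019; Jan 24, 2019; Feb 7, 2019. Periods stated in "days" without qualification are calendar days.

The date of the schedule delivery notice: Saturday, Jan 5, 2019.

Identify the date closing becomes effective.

The last day of the objection period: counting 5 business days from Saturday, Jan 5, 2019 (Jan 7, Jan 8, Jan 9, Jan 10, Jan 14, skipping weekends and the listed holiday on Jan 11) reaches Monday, Jan 14, 2019.
The date closing becomes effective: 20 calendar days after Jan 14, 2019 is Feb 3, 2019. That falls on a Sunday, so it rolls to the next business day, Monday, Feb 4, 2019.

Feb 4, 2019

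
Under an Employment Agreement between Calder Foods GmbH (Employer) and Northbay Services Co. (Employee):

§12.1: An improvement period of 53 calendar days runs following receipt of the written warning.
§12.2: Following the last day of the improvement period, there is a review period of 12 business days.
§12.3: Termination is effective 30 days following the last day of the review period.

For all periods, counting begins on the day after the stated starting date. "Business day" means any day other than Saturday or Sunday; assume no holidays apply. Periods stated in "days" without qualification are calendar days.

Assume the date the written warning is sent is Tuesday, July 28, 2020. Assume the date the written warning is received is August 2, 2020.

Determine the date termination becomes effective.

The last day of the improvement period: 53 calendar days after August 2, 2020 is September 24, 2020.
The last day of the review period: counting 12 business days from Thursday, September 24, 2020 (Sep 25, Sep 28, Sep 29, Sep 30, …, Oct 8, Oct 9, Oct 12, skipping weekends) reaches Monday, October 12, 2020.
The date termination becomes effective: October 12, 2020 + 30 days = November 11, 2020.

November 11, 2020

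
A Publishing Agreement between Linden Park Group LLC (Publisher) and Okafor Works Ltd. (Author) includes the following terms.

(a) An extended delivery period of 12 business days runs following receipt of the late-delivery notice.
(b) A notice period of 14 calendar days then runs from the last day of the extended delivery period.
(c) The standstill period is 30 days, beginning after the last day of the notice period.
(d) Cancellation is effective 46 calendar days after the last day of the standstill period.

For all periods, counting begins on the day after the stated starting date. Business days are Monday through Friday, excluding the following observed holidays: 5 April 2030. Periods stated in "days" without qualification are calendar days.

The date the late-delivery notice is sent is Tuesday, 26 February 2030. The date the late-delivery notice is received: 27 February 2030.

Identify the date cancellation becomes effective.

13 June 2030

From Wednesday, 27 February 2030, 12 business days (Feb 28, Mar 1, Mar 4, Mar 5, …, Mar 13, Mar 14, Mar 15, skipping weekends) brings us to Friday, 15 March 2030, which is the last day of the extended delivery period.
The last day of the notice period: 15 March 2030 + 14 days = 29 March 2030.
The last day of the standstill period: 30 calendar days after 29 March 2030 is 28 April 2030.
The date cancellation becomes effective: 28 April 2030 + 46 days = 13 June 2030.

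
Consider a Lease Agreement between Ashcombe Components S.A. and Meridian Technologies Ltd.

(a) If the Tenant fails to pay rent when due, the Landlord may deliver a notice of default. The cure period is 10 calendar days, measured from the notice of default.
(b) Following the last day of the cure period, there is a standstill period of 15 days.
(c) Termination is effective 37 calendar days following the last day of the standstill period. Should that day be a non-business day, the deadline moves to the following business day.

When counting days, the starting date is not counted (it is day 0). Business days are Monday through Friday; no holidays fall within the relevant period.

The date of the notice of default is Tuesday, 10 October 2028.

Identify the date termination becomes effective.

Adding 10 calendar days to 10 October 2028 gives 20 October 2028, which is the last day of the cure period.
The last day of the standstill period: 20 October 2028 + 15 days = 4 November 2028.
The date termination becomes effective: 4 November 2028 + 37 days = 11 December 2028. 11 December 2028 is a Monday, so no roll-forward applies.

11 December 2028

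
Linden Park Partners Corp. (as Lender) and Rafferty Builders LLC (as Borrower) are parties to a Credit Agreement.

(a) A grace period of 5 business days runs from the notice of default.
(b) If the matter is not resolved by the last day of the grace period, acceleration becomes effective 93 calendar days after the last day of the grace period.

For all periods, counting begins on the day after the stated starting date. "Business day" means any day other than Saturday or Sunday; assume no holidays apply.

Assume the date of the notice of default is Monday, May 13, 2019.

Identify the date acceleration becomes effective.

Aug 21, 2019

The last day of the grace period: counting 5 business days from Monday, May 13, 2019 (May 14, May 15, May 16, May 17, May 20, skipping weekends) reaches Monday, May 20, 2019.
Adding 93 calendar days to May 20, 2019 gives Aug 21, 2019, which is the date acceleration becomes effective.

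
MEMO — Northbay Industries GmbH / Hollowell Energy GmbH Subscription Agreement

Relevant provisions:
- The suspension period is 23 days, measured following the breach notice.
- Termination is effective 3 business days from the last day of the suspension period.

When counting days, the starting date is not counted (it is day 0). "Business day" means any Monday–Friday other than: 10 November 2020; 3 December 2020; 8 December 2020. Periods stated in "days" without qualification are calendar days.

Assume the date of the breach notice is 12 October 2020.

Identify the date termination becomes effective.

The last day of the suspension period: 12 October 2020 + 23 days = 4 November 2020.
The date termination becomes effective: 3 business days after Wednesday, 4 November 2020, skipping weekends — Nov 5, Nov 6, Nov 9 — lands on Monday, 9 November 2020.

9 November 2020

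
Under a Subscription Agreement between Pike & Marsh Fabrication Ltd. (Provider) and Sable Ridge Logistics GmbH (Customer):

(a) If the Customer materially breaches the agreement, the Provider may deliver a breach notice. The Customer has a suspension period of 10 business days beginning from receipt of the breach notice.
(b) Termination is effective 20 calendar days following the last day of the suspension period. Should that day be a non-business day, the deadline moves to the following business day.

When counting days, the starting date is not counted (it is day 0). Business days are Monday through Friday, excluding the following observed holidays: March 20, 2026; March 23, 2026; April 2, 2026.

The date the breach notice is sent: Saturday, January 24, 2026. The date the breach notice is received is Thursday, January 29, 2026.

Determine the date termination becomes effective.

The last day of the suspension period: counting 10 business days from Thursday, January 29, 2026 (Jan 30, Feb 2, Feb 3, Feb 4, Feb 5, Feb 6, Feb 9, Feb 10, Feb 11, Feb 12, skipping weekends) reaches Thursday, February 12, 2026.
Adding 20 calendar days to February 12, 2026 gives March 4, 2026, which is the date termination becomes effective. March 4, 2026 is a Wednesday and is not a listed holiday, so no roll-forward applies.

March 4, 2026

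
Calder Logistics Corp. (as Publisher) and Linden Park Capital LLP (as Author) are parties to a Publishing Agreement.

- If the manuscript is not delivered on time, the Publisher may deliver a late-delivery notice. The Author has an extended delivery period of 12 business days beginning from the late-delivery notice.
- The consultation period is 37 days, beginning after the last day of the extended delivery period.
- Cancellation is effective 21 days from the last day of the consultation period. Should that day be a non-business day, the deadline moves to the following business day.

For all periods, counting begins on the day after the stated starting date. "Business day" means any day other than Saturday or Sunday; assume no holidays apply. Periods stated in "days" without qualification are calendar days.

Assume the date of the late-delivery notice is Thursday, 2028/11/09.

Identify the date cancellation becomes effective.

2029/01/24

From Thursday, 2028/11/09, 12 business days (Nov 10, Nov 13, Nov 14, Nov 15, …, Nov 23, Nov 24, Nov 27, skipping weekends) brings us to Monday, 2028/11/27, which is the last day of the extended delivery period.
The last day of the consultation period: 37 calendar days after 2028/11/27 is 2029/01/03.
Adding 21 calendar days to 2029/01/03 gives 2029/01/24, which is the date cancellation becomes effective. 2029/01/24 is a Wednesday, so no roll-forward applies.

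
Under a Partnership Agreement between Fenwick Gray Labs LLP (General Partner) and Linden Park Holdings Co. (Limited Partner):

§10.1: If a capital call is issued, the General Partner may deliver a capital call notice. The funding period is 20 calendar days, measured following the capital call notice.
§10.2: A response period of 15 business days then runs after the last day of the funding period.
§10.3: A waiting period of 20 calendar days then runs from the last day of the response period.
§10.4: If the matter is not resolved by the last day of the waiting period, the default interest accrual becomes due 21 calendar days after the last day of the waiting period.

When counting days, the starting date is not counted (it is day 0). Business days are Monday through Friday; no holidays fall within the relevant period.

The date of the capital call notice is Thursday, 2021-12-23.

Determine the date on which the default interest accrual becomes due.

2022-03-15

The last day of the funding period: 20 calendar days after 2021-12-23 is 2022-01-12.
The last day of the response period: counting 15 business days from Wednesday, 2022-01-12 (Jan 13, Jan 14, Jan 17, Jan 18, …, Jan 31, Feb 1, Feb 2, skipping weekends) reaches Wednesday, 2022-02-02.
Adding 20 calendar days to 2022-02-02 gives 2022-02-22, which is the last day of the waiting period.
Adding 21 calendar days to 2022-02-22 gives 2022-03-15, which is the date on which the default interest accrual becomes due.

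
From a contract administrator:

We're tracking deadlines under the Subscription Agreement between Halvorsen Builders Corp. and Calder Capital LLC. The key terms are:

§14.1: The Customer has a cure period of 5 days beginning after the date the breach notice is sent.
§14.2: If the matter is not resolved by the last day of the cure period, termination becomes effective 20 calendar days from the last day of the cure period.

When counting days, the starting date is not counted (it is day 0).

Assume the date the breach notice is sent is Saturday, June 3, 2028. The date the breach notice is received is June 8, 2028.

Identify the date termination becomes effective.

June 28, 2028

The last day of the cure period: 5 calendar days after June 3, 2028 is June 8, 2028.
The date termination becomes effective: June 8, 2028 + 20 days = June 28, 2028.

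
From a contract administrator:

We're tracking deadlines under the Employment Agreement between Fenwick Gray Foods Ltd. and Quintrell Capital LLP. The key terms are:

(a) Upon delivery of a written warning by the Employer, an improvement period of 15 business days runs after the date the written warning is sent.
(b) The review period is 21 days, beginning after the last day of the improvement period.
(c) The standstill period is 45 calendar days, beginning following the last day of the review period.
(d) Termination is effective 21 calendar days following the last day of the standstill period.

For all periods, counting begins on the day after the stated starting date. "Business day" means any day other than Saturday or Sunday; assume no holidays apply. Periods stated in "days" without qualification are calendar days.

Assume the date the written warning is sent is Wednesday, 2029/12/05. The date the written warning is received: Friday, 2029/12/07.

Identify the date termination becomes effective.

2030/03/23

The last day of the improvement period: 15 business days after Wednesday, 2029/12/05, skipping weekends — Dec 6, Dec 7, Dec 10, Dec 11, …, Dec 24, Dec 25, Dec 26 — lands on Wednesday, 2029/12/26.
Adding 21 calendar days to 2029/12/26 gives 2030/01/16, which is the last day of the review period.
The last day of the standstill period: 2030/01/16 + 45 days = 2030/03/02.
The date termination becomes effective: 2030/03/02 + 21 days = 2030/03/23.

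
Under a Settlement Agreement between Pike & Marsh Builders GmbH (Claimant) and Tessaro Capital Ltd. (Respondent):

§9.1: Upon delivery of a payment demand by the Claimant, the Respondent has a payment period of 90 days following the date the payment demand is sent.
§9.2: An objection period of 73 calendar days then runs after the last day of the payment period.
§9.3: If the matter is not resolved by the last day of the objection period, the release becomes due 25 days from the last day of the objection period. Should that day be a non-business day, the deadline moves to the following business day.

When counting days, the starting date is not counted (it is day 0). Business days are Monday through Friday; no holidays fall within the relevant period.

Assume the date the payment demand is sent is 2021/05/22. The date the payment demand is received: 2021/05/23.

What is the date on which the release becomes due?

The last day of the payment period: 2021/05/22 + 90 days = 2021/08/20.
Adding 73 calendar days to 2021/08/20 gives 2021/11/01, which is the last day of the objection period.
Adding 25 calendar days to 2021/11/01 gives 2021/11/26, which is the date on which the release becomes due. 2021/11/26 is a Friday, so no roll-forward applies.

2021/11/26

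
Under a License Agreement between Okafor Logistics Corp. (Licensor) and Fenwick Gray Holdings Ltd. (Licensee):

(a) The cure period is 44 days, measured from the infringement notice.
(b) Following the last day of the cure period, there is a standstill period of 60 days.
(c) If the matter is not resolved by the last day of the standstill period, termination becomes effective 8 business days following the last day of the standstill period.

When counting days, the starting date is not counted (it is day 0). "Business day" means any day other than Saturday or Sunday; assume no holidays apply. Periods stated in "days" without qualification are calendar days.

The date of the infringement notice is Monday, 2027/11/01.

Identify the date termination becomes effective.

The last day of the cure period: 2027/11/01 + 44 days = 2027/12/15.
The last day of the standstill period: 2027/12/15 + 60 days = 2028/02/13.
From Sunday, 2028/02/13, 8 business days (Feb 14, Feb 15, Feb 16, Feb 17, Feb 18, Feb 21, Feb 22, Feb 23, skipping weekends) brings us to Wednesday, 2028/02/23, which is the date termination becomes effective.

2028/02/23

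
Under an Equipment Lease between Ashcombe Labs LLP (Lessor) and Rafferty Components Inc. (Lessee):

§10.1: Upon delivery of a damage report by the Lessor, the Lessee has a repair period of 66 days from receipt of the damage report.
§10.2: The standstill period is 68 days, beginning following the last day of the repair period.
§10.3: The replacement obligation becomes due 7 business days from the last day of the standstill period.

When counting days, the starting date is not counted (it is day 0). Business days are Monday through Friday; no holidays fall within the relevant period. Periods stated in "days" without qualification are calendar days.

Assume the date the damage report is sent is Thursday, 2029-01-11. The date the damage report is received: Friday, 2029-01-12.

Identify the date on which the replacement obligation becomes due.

Adding 66 calendar days to 2029-01-12 gives 2029-03-19, which is the last day of the repair period.
The last day of the standstill period: 2029-03-19 + 68 days = 2029-05-26.
The date on which the replacement obligation becomes due: 7 business days after Saturday, 2029-05-26, skipping weekends — May 28, May 29, May 30, May 31, Jun 1, Jun 4, Jun 5 — lands on Tuesday, 2029-06-05.

2029-06-05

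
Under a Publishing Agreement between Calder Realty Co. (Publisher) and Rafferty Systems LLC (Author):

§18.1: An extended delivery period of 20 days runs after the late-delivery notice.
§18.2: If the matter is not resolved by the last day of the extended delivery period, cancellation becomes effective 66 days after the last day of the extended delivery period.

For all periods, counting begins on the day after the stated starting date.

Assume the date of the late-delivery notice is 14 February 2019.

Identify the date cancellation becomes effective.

The last day of the extended delivery period: 14 February 2019 + 20 days = 6 March 2019.
Adding 66 calendar days to 6 March 2019 gives 11 May 2019, which is the date cancellation becomes effective.

11 May 2019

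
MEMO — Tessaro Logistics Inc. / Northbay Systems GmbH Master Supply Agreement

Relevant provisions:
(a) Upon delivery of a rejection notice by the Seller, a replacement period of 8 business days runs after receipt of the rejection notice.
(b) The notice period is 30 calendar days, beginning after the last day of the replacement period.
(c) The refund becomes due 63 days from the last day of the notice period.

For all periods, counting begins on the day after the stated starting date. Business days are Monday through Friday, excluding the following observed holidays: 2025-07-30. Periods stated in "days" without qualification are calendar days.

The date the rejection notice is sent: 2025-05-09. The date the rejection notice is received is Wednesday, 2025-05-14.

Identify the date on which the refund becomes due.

2025-08-27

The last day of the replacement period: counting 8 business days from Wednesday, 2025-05-14 (May 15, May 16, May 19, May 20, May 21, May 22, May 23, May 26, skipping weekends) reaches Monday, 2025-05-26.
The last day of the notice period: 2025-05-26 + 30 days = 2025-06-25.
The date on which the refund becomes due: 2025-06-25 + 63 days = 2025-08-27.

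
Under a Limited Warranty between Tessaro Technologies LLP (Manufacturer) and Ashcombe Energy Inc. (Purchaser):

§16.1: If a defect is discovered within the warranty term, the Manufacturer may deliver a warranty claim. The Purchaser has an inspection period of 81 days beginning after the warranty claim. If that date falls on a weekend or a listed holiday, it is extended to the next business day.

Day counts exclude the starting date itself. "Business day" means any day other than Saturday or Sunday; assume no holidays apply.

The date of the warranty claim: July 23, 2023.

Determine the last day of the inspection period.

The last day of the inspection period: 81 calendar days after July 23, 2023 is October 12, 2023. October 12, 2023 is a Thursday, so no roll-forward applies.

October 12, 2023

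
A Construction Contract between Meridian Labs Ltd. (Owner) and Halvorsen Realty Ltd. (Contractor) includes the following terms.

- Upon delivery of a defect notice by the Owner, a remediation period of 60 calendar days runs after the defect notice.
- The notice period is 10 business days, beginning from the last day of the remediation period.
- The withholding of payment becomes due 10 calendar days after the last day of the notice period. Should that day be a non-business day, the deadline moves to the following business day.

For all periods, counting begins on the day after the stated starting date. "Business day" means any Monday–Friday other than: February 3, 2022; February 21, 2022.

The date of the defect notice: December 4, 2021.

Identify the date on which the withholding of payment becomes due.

February 28, 2022

Adding 60 calendar days to December 4, 2021 gives February 2, 2022, which is the last day of the remediation period.
The last day of the notice period: counting 10 business days from Wednesday, February 2, 2022 (Feb 4, Feb 7, Feb 8, Feb 9, Feb 10, Feb 11, Feb 14, Feb 15, Feb 16, Feb 17, skipping weekends and the listed holiday on Feb 3) reaches Thursday, February 17, 2022.
The date on which the withholding of payment becomes due: February 17, 2022 + 10 days = February 27, 2022. That falls on a Sunday, so it rolls to the next business day, Monday, February 28, 2022.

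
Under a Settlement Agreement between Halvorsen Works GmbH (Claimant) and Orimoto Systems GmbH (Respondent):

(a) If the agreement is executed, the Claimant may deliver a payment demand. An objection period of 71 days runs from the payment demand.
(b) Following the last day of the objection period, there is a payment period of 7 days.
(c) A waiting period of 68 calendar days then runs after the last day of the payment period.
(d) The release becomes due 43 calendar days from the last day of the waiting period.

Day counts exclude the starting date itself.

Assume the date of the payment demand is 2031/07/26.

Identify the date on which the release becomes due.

2032/01/31

The last day of the objection period: 71 calendar days after 2031/07/26 is 2031/10/05.
Adding 7 calendar days to 2031/10/05 gives 2031/10/12, which is the last day of the payment period.
Adding 68 calendar days to 2031/10/12 gives 2031/12/19, which is the last day of the waiting period.
The date on which the release becomes due: 2031/12/19 + 43 days = 2032/01/31.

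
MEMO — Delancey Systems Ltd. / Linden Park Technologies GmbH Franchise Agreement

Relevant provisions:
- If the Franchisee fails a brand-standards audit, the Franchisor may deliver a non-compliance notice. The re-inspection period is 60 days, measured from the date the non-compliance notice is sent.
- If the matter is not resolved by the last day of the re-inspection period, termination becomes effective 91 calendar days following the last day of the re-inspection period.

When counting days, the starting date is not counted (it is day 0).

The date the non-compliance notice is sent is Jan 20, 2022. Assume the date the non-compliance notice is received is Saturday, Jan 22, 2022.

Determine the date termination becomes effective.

Adding 60 calendar days to Jan 20, 2022 gives Mar 21, 2022, which is the last day of the re-inspection period.
Adding 91 calendar days to Mar 21, 2022 gives Jun 20, 2022, which is the date termination becomes effective.

Jun 20, 2022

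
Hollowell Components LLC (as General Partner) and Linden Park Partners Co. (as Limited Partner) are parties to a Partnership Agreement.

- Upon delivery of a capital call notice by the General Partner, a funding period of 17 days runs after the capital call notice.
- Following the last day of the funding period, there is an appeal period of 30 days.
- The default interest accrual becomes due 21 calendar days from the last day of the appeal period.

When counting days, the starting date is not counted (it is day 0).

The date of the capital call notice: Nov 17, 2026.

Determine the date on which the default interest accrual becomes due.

Adding 17 calendar days to Nov 17, 2026 gives Dec 4, 2026, which is the last day of the funding period.
The last day of the appeal period: 30 calendar days after Dec 4, 2026 is Jan 3, 2027.
The date on which the default interest accrual becomes due: 21 calendar days after Jan 3, 2027 is Jan 24, 2027.

Jan 24, 2027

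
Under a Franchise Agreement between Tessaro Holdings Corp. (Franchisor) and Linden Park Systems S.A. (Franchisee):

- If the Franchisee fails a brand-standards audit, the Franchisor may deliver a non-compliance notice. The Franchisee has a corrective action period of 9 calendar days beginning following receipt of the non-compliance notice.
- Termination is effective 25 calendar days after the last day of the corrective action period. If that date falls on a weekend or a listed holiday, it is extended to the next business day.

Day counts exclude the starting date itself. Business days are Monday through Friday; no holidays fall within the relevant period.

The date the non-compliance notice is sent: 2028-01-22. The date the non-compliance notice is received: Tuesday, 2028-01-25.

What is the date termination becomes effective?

Adding 9 calendar days to 2028-01-25 gives 2028-02-03, which is the last day of the corrective action period.
The date termination becomes effective: 2028-02-03 + 25 days = 2028-02-28. 2028-02-28 is a Monday, so no roll-forward applies.

2028-02-28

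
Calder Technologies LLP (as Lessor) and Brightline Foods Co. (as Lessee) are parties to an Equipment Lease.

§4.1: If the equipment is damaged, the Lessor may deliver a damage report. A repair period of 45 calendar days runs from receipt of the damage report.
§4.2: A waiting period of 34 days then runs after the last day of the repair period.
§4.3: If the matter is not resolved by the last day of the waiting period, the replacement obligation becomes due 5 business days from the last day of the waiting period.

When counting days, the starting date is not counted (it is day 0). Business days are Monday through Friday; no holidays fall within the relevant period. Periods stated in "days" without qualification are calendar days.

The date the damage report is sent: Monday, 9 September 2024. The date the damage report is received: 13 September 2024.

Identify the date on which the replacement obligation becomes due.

The last day of the repair period: 45 calendar days after 13 September 2024 is 28 October 2024.
The last day of the waiting period: 28 October 2024 + 34 days = 1 December 2024.
From Sunday, 1 December 2024, 5 business days (Dec 2, Dec 3, Dec 4, Dec 5, Dec 6, skipping weekends) brings us to Friday, 6 December 2024, which is the date on which the replacement obligation becomes due.

6 December 2024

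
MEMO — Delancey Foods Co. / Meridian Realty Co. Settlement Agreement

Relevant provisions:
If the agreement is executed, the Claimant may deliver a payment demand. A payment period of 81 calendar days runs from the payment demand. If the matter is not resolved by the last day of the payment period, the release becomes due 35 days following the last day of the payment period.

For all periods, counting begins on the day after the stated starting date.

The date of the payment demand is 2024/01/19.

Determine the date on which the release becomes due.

2024/05/14

The last day of the payment period: 2024/01/19 + 81 days = 2024/04/09.
The date on which the release becomes due: 2024/04/09 + 35 days = 2024/05/14.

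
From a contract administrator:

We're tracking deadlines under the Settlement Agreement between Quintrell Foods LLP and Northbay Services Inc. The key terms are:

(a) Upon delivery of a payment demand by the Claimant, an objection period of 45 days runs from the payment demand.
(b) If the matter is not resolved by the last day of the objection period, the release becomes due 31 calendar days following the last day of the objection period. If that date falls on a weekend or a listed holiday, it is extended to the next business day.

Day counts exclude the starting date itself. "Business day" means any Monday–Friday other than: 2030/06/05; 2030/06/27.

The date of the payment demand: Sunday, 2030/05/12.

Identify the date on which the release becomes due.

2030/07/29

Adding 45 calendar days to 2030/05/12 gives 2030/06/26, which is the last day of the objection period.
Adding 31 calendar days to 2030/06/26 gives 2030/07/27, which is the date on which the release becomes due. That falls on a Saturday, so it rolls to the next business day, Monday, 2030/07/29.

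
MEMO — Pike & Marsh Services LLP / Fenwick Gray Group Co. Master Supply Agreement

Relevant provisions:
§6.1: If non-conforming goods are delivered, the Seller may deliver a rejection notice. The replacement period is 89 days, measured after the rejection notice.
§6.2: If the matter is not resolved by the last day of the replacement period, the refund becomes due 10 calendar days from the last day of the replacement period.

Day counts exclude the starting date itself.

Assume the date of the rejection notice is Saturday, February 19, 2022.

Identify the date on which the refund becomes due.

The last day of the replacement period: 89 calendar days after February 19, 2022 is May 19, 2022.
Adding 10 calendar days to May 19, 2022 gives May 29, 2022, which is the date on which the refund becomes due.

May 29, 2022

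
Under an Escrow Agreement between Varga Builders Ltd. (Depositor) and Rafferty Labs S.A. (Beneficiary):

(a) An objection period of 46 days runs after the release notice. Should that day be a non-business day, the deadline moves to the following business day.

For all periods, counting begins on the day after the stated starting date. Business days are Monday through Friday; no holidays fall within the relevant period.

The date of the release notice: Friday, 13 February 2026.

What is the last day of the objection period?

31 March 2026

The last day of the objection period: 46 calendar days after 13 February 2026 is 31 March 2026. 31 March 2026 is a Tuesday, so no roll-forward applies.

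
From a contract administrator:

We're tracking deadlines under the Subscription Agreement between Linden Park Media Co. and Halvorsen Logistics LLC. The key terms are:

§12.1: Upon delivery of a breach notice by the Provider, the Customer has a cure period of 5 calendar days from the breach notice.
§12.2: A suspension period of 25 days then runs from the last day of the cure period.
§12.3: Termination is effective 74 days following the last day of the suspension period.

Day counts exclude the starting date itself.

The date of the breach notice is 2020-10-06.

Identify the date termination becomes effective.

The last day of the cure period: 2020-10-06 + 5 days = 2020-10-11.
The last day of the suspension period: 25 calendar days after 2020-10-11 is 2020-11-05.
The date termination becomes effective: 2020-11-05 + 74 days = 2021-01-18.

2021-01-18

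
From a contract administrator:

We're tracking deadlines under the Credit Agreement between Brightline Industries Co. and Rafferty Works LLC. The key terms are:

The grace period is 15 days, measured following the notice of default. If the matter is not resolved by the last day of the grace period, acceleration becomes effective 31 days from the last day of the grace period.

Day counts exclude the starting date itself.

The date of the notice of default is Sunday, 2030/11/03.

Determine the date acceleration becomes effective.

Adding 15 calendar days to 2030/11/03 gives 2030/11/18, which is the last day of the grace period.
The date acceleration becomes effective: 31 calendar days after 2030/11/18 is 2030/12/19.

2030/12/19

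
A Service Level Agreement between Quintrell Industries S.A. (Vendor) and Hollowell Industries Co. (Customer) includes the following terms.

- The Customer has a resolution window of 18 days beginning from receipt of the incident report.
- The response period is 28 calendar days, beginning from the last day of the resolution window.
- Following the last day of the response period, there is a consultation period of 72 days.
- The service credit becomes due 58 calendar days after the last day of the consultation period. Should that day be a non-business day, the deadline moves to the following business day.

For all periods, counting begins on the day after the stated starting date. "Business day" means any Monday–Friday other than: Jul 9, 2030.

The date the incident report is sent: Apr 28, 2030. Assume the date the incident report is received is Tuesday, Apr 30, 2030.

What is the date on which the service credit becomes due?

Adding 18 calendar days to Apr 30, 2030 gives May 18, 2030, which is the last day of the resolution window.
The last day of the response period: May 18, 2030 + 28 days = Jun 15, 2030.
The last day of the consultation period: Jun 15, 2030 + 72 days = Aug 26, 2030.
The date on which the service credit becomes due: 58 calendar days after Aug 26, 2030 is Oct 23, 2030. Oct 23, 2030 is a Wednesday and is not a listed holiday, so no roll-forward applies.

Oct 23, 2030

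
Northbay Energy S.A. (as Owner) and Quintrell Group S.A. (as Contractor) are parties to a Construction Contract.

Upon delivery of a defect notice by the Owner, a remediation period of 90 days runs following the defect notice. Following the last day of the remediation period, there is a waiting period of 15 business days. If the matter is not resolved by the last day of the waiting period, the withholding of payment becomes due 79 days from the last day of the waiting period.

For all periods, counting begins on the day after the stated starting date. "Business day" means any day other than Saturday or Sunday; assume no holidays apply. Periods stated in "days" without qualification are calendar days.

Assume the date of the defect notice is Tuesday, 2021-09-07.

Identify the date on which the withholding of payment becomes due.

The last day of the remediation period: 90 calendar days after 2021-09-07 is 2021-12-06.
From Monday, 2021-12-06, 15 business days (Dec 7, Dec 8, Dec 9, Dec 10, …, Dec 23, Dec 24, Dec 27, skipping weekends) brings us to Monday, 2021-12-27, which is the last day of the waiting period.
Adding 79 calendar days to 2021-12-27 gives 2022-03-16, which is the date on which the withholding of payment becomes due.

2022-03-16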